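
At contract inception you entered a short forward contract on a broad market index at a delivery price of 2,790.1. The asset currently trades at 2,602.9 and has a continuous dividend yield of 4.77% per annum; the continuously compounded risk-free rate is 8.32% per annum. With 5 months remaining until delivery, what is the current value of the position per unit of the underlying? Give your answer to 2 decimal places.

Current fair forward for the remaining 5 months: F = S·e^((r − q)·T), (r − q) = 0.0832 − 0.0477 = 0.0355
F = 2602.9 · e^(0.0355 × 5/12) = 2602.9 × 1.01490160 = 2641.6874
Value of long forward = (F − K)·e^(−rT) = (2641.6874 − 2790.1) · e^(−0.0832·5/12)
= -148.4126 × 0.96592734 = -143.36
Short position value = −(long value) = 143.36

143.36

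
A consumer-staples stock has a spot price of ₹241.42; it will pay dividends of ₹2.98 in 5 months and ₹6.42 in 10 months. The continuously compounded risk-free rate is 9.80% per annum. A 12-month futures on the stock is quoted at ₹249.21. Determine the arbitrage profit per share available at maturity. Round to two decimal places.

₹7.39 per share

PV(dividends) I = 2.98·e^(−0.0980·5/12) + 6.42·e^(−0.0980·10/12) = 8.7773
Fair futures F* = (S − I)·e^(rT) = (241.42 − 8.7773)·e^0.098000 = 232.6427 × 1.102963 = 256.5963
Market ₹249.21 < fair 256.5963: forward underpriced → reverse cash-and-carry (short the stock, invest proceeds at r, pay the dividends, go long the forward).
Profit at T = |F_mkt − F*| = |249.21 − 256.5963| = ₹7.39 per share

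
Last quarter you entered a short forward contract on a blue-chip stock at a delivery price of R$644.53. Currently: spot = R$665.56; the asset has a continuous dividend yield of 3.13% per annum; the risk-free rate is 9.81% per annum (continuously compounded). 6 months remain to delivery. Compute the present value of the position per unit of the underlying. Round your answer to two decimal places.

-R$41.55

Current fair forward for the remaining 6 months: F = S·e^((r − q)·T), (r − q) = 0.0981 − 0.0313 = 0.0668
F = 665.56 · e^(0.0668 × 6/12) = 665.56 × 1.033964 = 688.1651
Value of long forward = (F − K)·e^(−rT) = (688.1651 − 644.53) · e^(−0.0981·6/12)
= 43.6351 × 0.952134 = 41.55
Short position value = −(long value) = -R$41.55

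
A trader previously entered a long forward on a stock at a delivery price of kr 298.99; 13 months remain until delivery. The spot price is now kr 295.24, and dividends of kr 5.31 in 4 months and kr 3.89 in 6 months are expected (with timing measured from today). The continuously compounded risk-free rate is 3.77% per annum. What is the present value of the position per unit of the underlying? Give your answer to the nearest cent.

PV(remaining dividends) I = 5.31·e^(−0.0377·4/12) + 3.89·e^(−0.0377·6/12) = 9.0610
Current forward F = (S − I)·e^(rT) = (295.24 − 9.0610)·e^(0.0377·13/12) = 286.1790 × 1.041687 = 298.1089
Value (long) = (F − K)·e^(−rT) = (298.1089 − 298.99) × 0.959981 = -0.8458
Value = -kr 0.85

-kr 0.85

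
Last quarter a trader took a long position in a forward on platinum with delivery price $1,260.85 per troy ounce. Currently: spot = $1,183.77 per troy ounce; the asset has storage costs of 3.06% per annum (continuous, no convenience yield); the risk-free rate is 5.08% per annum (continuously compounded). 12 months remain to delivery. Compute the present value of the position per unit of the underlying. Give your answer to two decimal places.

$22.15 per troy ounce

Current fair forward for the remaining 12 months: F = S·e^((r + u)·T), (r + u) = 0.0508 + 0.0306 = 0.0814
F = 1183.77 · e^(0.0814 × 12/12) = 1183.77 × 1.08480473 = 1284.1593
Value of long forward = (F − K)·e^(−rT) = (1284.1593 − 1260.85) · e^(−0.0508·12/12)
= 23.3093 × 0.95046875 = 22.15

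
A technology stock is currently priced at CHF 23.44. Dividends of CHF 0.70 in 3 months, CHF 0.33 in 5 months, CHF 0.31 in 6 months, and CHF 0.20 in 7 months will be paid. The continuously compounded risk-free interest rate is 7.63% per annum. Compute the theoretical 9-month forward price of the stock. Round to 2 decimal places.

CHF 23.24

PV(dividends) I = 0.70·e^(−0.0763·3/12) + 0.33·e^(−0.0763·5/12) + 0.31·e^(−0.0763·6/12) + 0.20·e^(−0.0763·7/12)
I = 0.6868 + 0.3197 + 0.2984 + 0.1913 = 1.4962
F = (S − I)·e^(rT) = (23.44 − 1.4962) · e^(0.0763·9/12)
= 21.9438 · e^0.057225 = 21.9438 × 1.058894 = CHF 23.24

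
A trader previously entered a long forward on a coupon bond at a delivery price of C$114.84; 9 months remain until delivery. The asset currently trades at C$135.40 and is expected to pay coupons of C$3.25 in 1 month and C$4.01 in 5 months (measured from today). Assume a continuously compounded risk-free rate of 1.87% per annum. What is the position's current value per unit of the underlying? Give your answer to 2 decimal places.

C$14.94

PV(remaining coupons) I = 3.25·e^(−0.0187·1/12) + 4.01·e^(−0.0187·5/12) = 7.2238
Current forward F = (S − I)·e^(rT) = (135.40 − 7.2238)·e^(0.0187·9/12) = 128.1762 × 1.014124 = 129.9866
Value (long) = (F − K)·e^(−rT) = (129.9866 − 114.84) × 0.986073 = 14.9357
Value = C$14.94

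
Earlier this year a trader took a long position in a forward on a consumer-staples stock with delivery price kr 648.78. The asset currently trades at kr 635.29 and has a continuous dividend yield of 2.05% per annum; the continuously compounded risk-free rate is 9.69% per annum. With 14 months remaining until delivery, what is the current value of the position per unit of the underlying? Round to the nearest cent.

kr 40.85

Current fair forward for the remaining 14 months: F = S·e^((r − q)·T), (r − q) = 0.0969 − 0.0205 = 0.0764
F = 635.29 · e^(0.0764 × 14/12) = 635.29 × 1.093226 = 694.5155
Value of long forward = (F − K)·e^(−rT) = (694.5155 − 648.78) · e^(−0.0969·14/12)
= 45.7355 × 0.893106 = 40.85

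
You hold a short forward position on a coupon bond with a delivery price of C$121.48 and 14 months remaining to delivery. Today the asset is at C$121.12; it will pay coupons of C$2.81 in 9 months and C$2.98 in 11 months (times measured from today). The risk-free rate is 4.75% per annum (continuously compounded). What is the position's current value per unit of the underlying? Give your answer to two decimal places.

-C$0.62

PV(remaining coupons) I = 2.81·e^(−0.0475·9/12) + 2.98·e^(−0.0475·11/12) = 5.5647
Current forward F = (S − I)·e^(rT) = (121.12 − 5.5647)·e^(0.0475·14/12) = 115.5553 × 1.056981 = 122.1398
Value (long) = (F − K)·e^(−rT) = (122.1398 − 121.48) × 0.946091 = 0.6242
Short position value = −(long value) = -C$0.62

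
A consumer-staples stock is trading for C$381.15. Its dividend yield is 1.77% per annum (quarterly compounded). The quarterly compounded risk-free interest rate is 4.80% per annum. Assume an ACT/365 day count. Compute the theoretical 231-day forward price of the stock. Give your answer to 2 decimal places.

F = S · (1+r/4)^(4T) / (1+q/4)^(4T)
= 381.15 × 1.030658 / 1.011240 = 381.15 × 1.019202
F = C$388.47

C$388.47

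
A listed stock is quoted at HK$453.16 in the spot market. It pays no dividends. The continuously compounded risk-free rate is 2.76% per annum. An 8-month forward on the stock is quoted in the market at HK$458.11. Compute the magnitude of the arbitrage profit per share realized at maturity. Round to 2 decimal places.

HK$3.47 per share

Fair forward: F* = S·e^(carry·T), with carry = r = 0.0276
F* = 453.16 · e^(0.0276 × 8/12) = 453.16 · e^0.018400 = 453.16 × 1.018570 = HK$461.5752
Market HK$458.11 < fair HK$461.5752: forward underpriced → reverse cash-and-carry (short spot, go long the forward).
At maturity, profit = |F_mkt − F*| = |458.11 − 461.5752| = HK$3.47 per share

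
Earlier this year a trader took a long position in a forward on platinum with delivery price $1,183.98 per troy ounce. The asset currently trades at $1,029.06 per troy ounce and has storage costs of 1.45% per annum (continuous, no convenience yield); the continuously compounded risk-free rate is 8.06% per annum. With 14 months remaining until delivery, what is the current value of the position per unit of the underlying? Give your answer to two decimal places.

Current fair forward for the remaining 14 months: F = S·e^((r + u)·T), (r + u) = 0.0806 + 0.0145 = 0.0951
F = 1029.06 · e^(0.0951 × 14/12) = 1029.06 × 1.11733904 = 1149.8089
Value of long forward = (F − K)·e^(−rT) = (1149.8089 − 1183.98) · e^(−0.0806·14/12)
= -34.1711 × 0.91025242 = -31.10

-$31.10 per troy ounce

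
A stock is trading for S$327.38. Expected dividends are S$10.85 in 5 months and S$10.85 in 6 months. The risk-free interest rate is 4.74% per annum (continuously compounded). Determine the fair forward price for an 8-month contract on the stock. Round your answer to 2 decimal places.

S$315.98

PV(dividends) I = 10.85·e^(−0.0474·5/12) + 10.85·e^(−0.0474·6/12)
I = 10.6378 + 10.5959 = 21.2337
F = (S − I)·e^(rT) = (327.38 − 21.2337) · e^(0.0474·8/12)
= 306.1463 · e^0.031600 = 306.1463 × 1.032105 = S$315.98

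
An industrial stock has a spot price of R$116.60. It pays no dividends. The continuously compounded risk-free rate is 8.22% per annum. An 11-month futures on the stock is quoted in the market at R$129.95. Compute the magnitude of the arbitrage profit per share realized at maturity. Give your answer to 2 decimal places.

Fair futures: F* = S·e^(carry·T), with carry = r = 0.0822
F* = 116.60 · e^(0.0822 × 11/12) = 116.60 · e^0.075350 = 116.60 × 1.078261 = R$125.7252
Market R$129.95 > fair R$125.7252: forward overpriced → cash-and-carry (buy spot, short the forward).
At maturity, profit = |F_mkt − F*| = |129.95 − 125.7252| = R$4.22 per share

R$4.22 per share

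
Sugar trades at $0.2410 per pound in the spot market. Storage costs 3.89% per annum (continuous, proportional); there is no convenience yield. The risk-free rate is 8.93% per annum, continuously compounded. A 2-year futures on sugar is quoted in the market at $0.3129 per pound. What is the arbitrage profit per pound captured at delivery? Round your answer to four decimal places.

Fair futures: F* = S·e^(carry·T), with carry = (r + u) = 0.0893 + 0.0389 = 0.1282
F* = 0.2410 · e^(0.1282 × 2) = 0.2410 · e^0.256400 = 0.2410 × 1.292270 = $0.3114
Market $0.3129 > fair $0.3114: forward overpriced → cash-and-carry (buy spot, short the forward).
At maturity, profit = |F_mkt − F*| = |0.3129 − 0.3114| = $0.0015 per pound

$0.0015 per pound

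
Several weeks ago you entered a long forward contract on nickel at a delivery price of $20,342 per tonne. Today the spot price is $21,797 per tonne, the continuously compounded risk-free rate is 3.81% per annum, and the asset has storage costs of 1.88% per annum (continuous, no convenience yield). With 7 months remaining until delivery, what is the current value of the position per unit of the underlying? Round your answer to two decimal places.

$2142.47 per tonne

Current fair forward for the remaining 7 months: F = S·e^((r + u)·T), (r + u) = 0.0381 + 0.0188 = 0.0569
F = 21797 · e^(0.0569 × 7/12) = 21797 × 1.03374866 = 22532.6195
Value of long forward = (F − K)·e^(−rT) = (22532.6195 − 20342) · e^(−0.0381·7/12)
= 2190.6195 × 0.97802016 = 2142.47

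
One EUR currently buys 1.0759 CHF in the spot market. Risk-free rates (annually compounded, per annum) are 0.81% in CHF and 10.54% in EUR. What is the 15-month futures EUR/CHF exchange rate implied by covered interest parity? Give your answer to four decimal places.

By covered interest parity, F = S · (1+r_CHF)^T / (1+r_EUR)^T
= 1.0759 × 1.010135 / 1.133442 = 1.0759 × 0.891210
F = 0.9589 CHF per EUR

0.9589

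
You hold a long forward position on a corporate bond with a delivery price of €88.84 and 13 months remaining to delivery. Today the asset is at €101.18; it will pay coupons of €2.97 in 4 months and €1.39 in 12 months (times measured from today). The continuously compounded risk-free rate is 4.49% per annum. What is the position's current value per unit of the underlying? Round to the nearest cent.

PV(remaining coupons) I = 2.97·e^(−0.0449·4/12) + 1.39·e^(−0.0449·12/12) = 4.2548
Current forward F = (S − I)·e^(rT) = (101.18 − 4.2548)·e^(0.0449·13/12) = 96.9252 × 1.049844 = 101.7563
Value (long) = (F − K)·e^(−rT) = (101.7563 − 88.84) × 0.952522 = 12.3031
Value = €12.30

€12.30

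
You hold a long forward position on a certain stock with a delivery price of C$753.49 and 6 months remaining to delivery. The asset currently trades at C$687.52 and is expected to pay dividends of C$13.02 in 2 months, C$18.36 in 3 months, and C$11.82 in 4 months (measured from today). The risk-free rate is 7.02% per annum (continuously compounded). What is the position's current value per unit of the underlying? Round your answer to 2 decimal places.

-C$82.44

PV(remaining dividends) I = 13.02·e^(−0.0702·2/12) + 18.36·e^(−0.0702·3/12) + 11.82·e^(−0.0702·4/12) = 42.4558
Current forward F = (S − I)·e^(rT) = (687.52 − 42.4558)·e^(0.0702·6/12) = 645.0642 × 1.035723 = 668.1078
Value (long) = (F − K)·e^(−rT) = (668.1078 − 753.49) × 0.965509 = -82.4373
Value = -C$82.44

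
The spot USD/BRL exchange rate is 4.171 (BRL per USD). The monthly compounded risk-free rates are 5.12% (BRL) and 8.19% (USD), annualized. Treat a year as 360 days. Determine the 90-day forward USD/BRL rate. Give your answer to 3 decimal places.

By covered interest parity, F = S · (1+r_BRL/12)^(12T) / (1+r_USD/12)^(12T)
= 4.171 × 1.012855 / 1.020615 = 4.171 × 0.992397
F = 4.139 BRL per USD

4.139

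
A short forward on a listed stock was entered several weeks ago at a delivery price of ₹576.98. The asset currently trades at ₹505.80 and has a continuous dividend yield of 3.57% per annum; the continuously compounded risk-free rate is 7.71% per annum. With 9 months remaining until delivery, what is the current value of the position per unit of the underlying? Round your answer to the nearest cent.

₹52.13

Current fair forward for the remaining 9 months: F = S·e^((r − q)·T), (r − q) = 0.0771 − 0.0357 = 0.0414
F = 505.80 · e^(0.0414 × 9/12) = 505.80 × 1.031537 = 521.7514
Value of long forward = (F − K)·e^(−rT) = (521.7514 − 576.98) · e^(−0.0771·9/12)
= -55.2286 × 0.943815 = -52.13
Short position value = −(long value) = ₹52.13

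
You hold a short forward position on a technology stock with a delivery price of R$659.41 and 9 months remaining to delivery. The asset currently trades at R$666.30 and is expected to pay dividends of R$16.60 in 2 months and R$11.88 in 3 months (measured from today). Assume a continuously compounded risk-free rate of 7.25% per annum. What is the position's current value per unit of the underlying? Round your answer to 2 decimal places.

-R$13.72

PV(remaining dividends) I = 16.60·e^(−0.0725·2/12) + 11.88·e^(−0.0725·3/12) = 28.0672
Current forward F = (S − I)·e^(rT) = (666.30 − 28.0672)·e^(0.0725·9/12) = 638.2328 × 1.055880 = 673.8972
Value (long) = (F − K)·e^(−rT) = (673.8972 − 659.41) × 0.947077 = 13.7205
Short position value = −(long value) = -R$13.72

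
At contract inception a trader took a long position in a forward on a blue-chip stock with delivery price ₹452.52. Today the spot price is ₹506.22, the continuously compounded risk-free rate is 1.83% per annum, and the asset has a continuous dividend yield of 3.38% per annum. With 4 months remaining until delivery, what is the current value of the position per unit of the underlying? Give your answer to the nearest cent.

Current fair forward for the remaining 4 months: F = S·e^((r − q)·T), (r − q) = 0.0183 − 0.0338 = -0.0155
F = 506.22 · e^(-0.0155 × 4/12) = 506.22 × 0.994847 = 503.6114
Value of long forward = (F − K)·e^(−rT) = (503.6114 − 452.52) · e^(−0.0183·4/12)
= 51.0914 × 0.993919 = 50.78

₹50.78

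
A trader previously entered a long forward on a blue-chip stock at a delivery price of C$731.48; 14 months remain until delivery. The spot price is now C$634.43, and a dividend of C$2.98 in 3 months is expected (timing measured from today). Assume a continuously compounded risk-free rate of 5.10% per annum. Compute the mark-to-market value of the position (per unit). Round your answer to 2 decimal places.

-C$57.74

PV(remaining dividends) I = 2.98·e^(−0.0510·3/12) = 2.9422
Current forward F = (S − I)·e^(rT) = (634.43 − 2.9422)·e^(0.0510·14/12) = 631.4878 × 1.061306 = 670.2018
Value (long) = (F − K)·e^(−rT) = (670.2018 − 731.48) × 0.942236 = -57.7385
Value = -C$57.74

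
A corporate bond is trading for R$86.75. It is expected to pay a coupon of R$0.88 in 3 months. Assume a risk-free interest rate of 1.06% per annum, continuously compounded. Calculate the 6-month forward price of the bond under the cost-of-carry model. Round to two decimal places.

R$86.33

PV(coupons) I = 0.88·e^(−0.0106·3/12)
I = 0.8777
F = (S − I)·e^(rT) = (86.75 − 0.8777) · e^(0.0106·6/12)
= 85.8723 · e^0.005300 = 85.8723 × 1.005314 = R$86.33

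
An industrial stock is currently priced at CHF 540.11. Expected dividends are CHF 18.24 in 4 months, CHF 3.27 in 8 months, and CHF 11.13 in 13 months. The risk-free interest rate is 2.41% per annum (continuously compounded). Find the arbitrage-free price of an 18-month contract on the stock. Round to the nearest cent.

PV(dividends) I = 18.24·e^(−0.0241·4/12) + 3.27·e^(−0.0241·8/12) + 11.13·e^(−0.0241·13/12)
I = 18.0941 + 3.2179 + 10.8432 = 32.1552
F = (S − I)·e^(rT) = (540.11 − 32.1552) · e^(0.0241·18/12)
= 507.9548 · e^0.036150 = 507.9548 × 1.036811 = CHF 526.65

CHF 526.65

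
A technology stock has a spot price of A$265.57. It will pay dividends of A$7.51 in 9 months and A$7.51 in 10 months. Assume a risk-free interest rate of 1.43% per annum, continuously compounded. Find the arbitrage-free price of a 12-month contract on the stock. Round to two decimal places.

PV(dividends) I = 7.51·e^(−0.0143·9/12) + 7.51·e^(−0.0143·10/12)
I = 7.4299 + 7.4210 = 14.8509
F = (S − I)·e^(rT) = (265.57 − 14.8509) · e^(0.0143·12/12)
= 250.7191 · e^0.014300 = 250.7191 × 1.014403 = A$254.33

A$254.33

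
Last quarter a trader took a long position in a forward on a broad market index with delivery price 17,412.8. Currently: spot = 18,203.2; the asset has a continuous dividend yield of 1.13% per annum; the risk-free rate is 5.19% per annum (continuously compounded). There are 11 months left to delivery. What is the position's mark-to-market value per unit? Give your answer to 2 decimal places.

Current fair forward for the remaining 11 months: F = S·e^((r − q)·T), (r − q) = 0.0519 − 0.0113 = 0.0406
F = 18203.2 · e^(0.0406 × 11/12) = 18203.2 × 1.03791788 = 18893.4268
Value of long forward = (F − K)·e^(−rT) = (18893.4268 − 17412.8) · e^(−0.0519·11/12)
= 1480.6268 × 0.95353896 = 1411.84

1411.84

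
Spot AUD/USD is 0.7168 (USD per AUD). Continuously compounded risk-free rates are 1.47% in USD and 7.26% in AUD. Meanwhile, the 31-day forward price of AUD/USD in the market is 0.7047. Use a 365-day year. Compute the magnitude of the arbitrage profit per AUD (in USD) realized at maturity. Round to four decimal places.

Fair forward: F* = S·e^(carry·T), with carry = (r_USD − r_AUD) = 0.0147 − 0.0726 = -0.0579
F* = 0.7168 · e^(-0.0579 × 31/365) = 0.7168 · e^-0.004918 = 0.7168 × 0.995094 = 0.7133
Market 0.7047 < fair 0.7133: forward underpriced → reverse cash-and-carry (short spot, go long the forward).
At maturity, profit = |F_mkt − F*| = |0.7047 − 0.7133| = 0.0086 per AUD (in USD)

0.0086 per AUD (in USD)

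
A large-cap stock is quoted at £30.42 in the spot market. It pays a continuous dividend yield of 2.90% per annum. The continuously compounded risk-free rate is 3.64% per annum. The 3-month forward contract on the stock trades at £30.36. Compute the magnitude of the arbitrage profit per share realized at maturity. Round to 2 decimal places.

Fair forward: F* = S·e^(carry·T), with carry = (r − q) = 0.0364 − 0.0290 = 0.0074
F* = 30.42 · e^(0.0074 × 3/12) = 30.42 · e^0.001850 = 30.42 × 1.001852 = £30.4763
Market £30.36 < fair £30.4763: forward underpriced → reverse cash-and-carry (short spot, go long the forward).
At maturity, profit = |F_mkt − F*| = |30.36 − 30.4763| = £0.12 per share

£0.12 per share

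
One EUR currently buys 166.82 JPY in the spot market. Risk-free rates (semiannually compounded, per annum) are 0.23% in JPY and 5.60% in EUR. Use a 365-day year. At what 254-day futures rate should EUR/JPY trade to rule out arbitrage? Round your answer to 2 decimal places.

By covered interest parity, F = S · (1+r_JPY/2)^(2T) / (1+r_EUR/2)^(2T)
= 166.82 × 1.001601 / 1.039182 = 166.82 × 0.963836
F = 160.79 JPY per EUR

160.79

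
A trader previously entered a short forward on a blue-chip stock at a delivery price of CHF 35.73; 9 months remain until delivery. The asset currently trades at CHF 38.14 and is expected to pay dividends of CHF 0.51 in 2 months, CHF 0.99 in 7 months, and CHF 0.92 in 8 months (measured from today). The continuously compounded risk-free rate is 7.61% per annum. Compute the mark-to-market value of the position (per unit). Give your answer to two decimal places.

-CHF 2.07

PV(remaining dividends) I = 0.51·e^(−0.0761·2/12) + 0.99·e^(−0.0761·7/12) + 0.92·e^(−0.0761·8/12) = 2.3251
Current forward F = (S − I)·e^(rT) = (38.14 − 2.3251)·e^(0.0761·9/12) = 35.8149 × 1.058735 = 37.9185
Value (long) = (F − K)·e^(−rT) = (37.9185 − 35.73) × 0.944523 = 2.0671
Short position value = −(long value) = -CHF 2.07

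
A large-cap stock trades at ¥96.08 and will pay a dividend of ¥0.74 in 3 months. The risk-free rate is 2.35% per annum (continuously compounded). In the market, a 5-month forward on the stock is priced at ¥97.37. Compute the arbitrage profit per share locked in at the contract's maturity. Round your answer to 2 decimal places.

PV(dividends) I = 0.74·e^(−0.0235·3/12) = 0.7357
Fair forward F* = (S − I)·e^(rT) = (96.08 − 0.7357)·e^0.009792 = 95.3443 × 1.009840 = 96.2825
Market ¥97.37 > fair 96.2825: forward overpriced → cash-and-carry (borrow at r, buy the stock and collect the dividends, short the forward).
Profit at T = |F_mkt − F*| = |97.37 − 96.2825| = ¥1.09 per share

¥1.09 per share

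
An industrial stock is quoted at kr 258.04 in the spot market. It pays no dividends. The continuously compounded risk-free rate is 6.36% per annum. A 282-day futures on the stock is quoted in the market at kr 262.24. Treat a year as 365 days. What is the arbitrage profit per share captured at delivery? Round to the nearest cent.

kr 8.80 per share

Fair futures: F* = S·e^(carry·T), with carry = r = 0.0636
F* = 258.04 · e^(0.0636 × 282/365) = 258.04 · e^0.049138 = 258.04 × 1.050365 = kr 271.0362
Market kr 262.24 < fair kr 271.0362: forward underpriced → reverse cash-and-carry (short spot, go long the forward).
At maturity, profit = |F_mkt − F*| = |262.24 − 271.0362| = kr 8.80 per share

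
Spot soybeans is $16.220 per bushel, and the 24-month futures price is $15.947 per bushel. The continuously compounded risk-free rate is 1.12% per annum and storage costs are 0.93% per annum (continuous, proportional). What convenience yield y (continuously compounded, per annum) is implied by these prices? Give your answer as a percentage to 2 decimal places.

F = S·e^((r+u−y)T) ⇒ (r+u−y) = ln(F/S)/T
ln(15.947/16.220) = -0.016974; /T ⇒ -0.008487
y = r + u − ln(F/S)/T = 0.0112 + 0.0093 + 0.008487 = 0.028987
y = 2.90%

2.90%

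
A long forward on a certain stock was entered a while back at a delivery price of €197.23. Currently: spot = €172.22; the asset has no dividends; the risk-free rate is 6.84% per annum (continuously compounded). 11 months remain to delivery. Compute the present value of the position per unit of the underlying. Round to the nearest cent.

-€13.02

Current fair forward for the remaining 11 months: F = S·e^(r·T), r = 0.0684
F = 172.22 · e^(0.0684 × 11/12) = 172.22 × 1.064707 = 183.3638
Value of long forward = (F − K)·e^(−rT) = (183.3638 − 197.23) · e^(−0.0684·11/12)
= -13.8662 × 0.939225 = -13.02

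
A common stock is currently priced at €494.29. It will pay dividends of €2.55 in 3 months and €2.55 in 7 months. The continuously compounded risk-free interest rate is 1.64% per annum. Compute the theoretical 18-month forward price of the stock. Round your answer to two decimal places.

PV(dividends) I = 2.55·e^(−0.0164·3/12) + 2.55·e^(−0.0164·7/12)
I = 2.5396 + 2.5257 = 5.0653
F = (S − I)·e^(rT) = (494.29 − 5.0653) · e^(0.0164·18/12)
= 489.2247 · e^0.024600 = 489.2247 × 1.024905 = €501.41

€501.41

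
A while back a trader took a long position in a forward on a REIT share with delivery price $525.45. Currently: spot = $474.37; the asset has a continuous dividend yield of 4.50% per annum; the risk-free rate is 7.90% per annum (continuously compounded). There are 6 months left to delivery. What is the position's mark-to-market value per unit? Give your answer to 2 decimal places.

Current fair forward for the remaining 6 months: F = S·e^((r − q)·T), (r − q) = 0.0790 − 0.0450 = 0.0340
F = 474.37 · e^(0.0340 × 6/12) = 474.37 × 1.017145 = 482.5031
Value of long forward = (F − K)·e^(−rT) = (482.5031 − 525.45) · e^(−0.0790·6/12)
= -42.9469 × 0.961270 = -41.28

-$41.28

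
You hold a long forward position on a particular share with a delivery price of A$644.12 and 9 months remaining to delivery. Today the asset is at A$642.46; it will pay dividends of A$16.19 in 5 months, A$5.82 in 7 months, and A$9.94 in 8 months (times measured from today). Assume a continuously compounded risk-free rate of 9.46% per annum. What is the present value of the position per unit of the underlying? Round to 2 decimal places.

PV(remaining dividends) I = 16.19·e^(−0.0946·5/12) + 5.82·e^(−0.0946·7/12) + 9.94·e^(−0.0946·8/12) = 30.4043
Current forward F = (S − I)·e^(rT) = (642.46 − 30.4043)·e^(0.0946·9/12) = 612.0557 × 1.073528 = 657.0589
Value (long) = (F − K)·e^(−rT) = (657.0589 − 644.12) × 0.931508 = 12.0527
Value = A$12.05

A$12.05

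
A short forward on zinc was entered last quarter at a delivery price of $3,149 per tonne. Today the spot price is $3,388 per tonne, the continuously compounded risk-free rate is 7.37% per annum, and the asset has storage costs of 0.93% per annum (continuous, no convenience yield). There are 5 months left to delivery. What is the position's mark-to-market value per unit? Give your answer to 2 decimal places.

Current fair forward for the remaining 5 months: F = S·e^((r + u)·T), (r + u) = 0.0737 + 0.0093 = 0.0830
F = 3388 · e^(0.0830 × 5/12) = 3388 × 1.03518829 = 3507.2179
Value of long forward = (F − K)·e^(−rT) = (3507.2179 − 3149) · e^(−0.0737·5/12)
= 358.2179 × 0.96975838 = 347.38
Short position value = −(long value) = -$347.38

-$347.38 per tonne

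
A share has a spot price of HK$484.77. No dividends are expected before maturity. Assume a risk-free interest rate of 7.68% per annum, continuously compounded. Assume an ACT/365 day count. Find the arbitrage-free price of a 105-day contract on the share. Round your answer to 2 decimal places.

F = S·e^(rT) = 484.77 · e^(0.0768 × 105/365)
= 484.77 · e^0.022093 = 484.77 × 1.022339
F = HK$495.60

HK$495.60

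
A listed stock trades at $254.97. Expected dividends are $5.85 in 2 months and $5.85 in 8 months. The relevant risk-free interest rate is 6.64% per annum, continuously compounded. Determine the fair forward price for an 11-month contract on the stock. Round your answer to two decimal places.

$258.87

PV(dividends) I = 5.85·e^(−0.0664·2/12) + 5.85·e^(−0.0664·8/12)
I = 5.7856 + 5.5967 = 11.3823
F = (S − I)·e^(rT) = (254.97 − 11.3823) · e^(0.0664·11/12)
= 243.5877 · e^0.060867 = 243.5877 × 1.062758 = $258.87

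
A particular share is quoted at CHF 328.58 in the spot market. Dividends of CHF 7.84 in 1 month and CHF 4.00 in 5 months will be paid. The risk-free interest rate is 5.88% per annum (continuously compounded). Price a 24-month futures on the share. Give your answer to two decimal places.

PV(dividends) I = 7.84·e^(−0.0588·1/12) + 4.00·e^(−0.0588·5/12)
I = 7.8017 + 3.9032 = 11.7049
F = (S − I)·e^(rT) = (328.58 − 11.7049) · e^(0.0588·24/12)
= 316.8751 · e^0.117600 = 316.8751 × 1.124794 = CHF 356.42

CHF 356.42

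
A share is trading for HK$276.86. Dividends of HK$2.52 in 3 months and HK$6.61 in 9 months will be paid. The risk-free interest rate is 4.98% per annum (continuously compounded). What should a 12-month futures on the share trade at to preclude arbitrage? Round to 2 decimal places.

HK$281.69

PV(dividends) I = 2.52·e^(−0.0498·3/12) + 6.61·e^(−0.0498·9/12)
I = 2.4888 + 6.3677 = 8.8565
F = (S − I)·e^(rT) = (276.86 − 8.8565) · e^(0.0498·12/12)
= 268.0035 · e^0.049800 = 268.0035 × 1.051061 = HK$281.69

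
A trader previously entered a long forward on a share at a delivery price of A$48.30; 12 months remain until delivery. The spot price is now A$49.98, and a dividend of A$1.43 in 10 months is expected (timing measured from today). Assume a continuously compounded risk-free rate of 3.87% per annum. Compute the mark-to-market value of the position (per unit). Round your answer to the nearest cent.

A$2.13

PV(remaining dividends) I = 1.43·e^(−0.0387·10/12) = 1.3846
Current forward F = (S − I)·e^(rT) = (49.98 − 1.3846)·e^(0.0387·12/12) = 48.5954 × 1.039459 = 50.5129
Value (long) = (F − K)·e^(−rT) = (50.5129 − 48.30) × 0.962039 = 2.1289
Value = A$2.13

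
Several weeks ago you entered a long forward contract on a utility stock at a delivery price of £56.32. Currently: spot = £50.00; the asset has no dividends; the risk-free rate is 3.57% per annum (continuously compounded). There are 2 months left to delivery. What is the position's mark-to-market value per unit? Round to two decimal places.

-£5.99

Current fair forward for the remaining 2 months: F = S·e^(r·T), r = 0.0357
F = 50.00 · e^(0.0357 × 2/12) = 50.00 × 1.005968 = 50.2984
Value of long forward = (F − K)·e^(−rT) = (50.2984 − 56.32) · e^(−0.0357·2/12)
= -6.0216 × 0.994068 = -5.99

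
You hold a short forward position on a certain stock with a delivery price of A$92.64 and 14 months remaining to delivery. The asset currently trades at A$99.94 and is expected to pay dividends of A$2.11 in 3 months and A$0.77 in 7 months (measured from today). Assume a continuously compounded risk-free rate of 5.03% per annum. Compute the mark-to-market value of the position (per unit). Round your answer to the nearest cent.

-A$9.75

PV(remaining dividends) I = 2.11·e^(−0.0503·3/12) + 0.77·e^(−0.0503·7/12) = 2.8314
Current forward F = (S − I)·e^(rT) = (99.94 − 2.8314)·e^(0.0503·14/12) = 97.1086 × 1.060439 = 102.9777
Value (long) = (F − K)·e^(−rT) = (102.9777 − 92.64) × 0.943005 = 9.7485
Short position value = −(long value) = -A$9.75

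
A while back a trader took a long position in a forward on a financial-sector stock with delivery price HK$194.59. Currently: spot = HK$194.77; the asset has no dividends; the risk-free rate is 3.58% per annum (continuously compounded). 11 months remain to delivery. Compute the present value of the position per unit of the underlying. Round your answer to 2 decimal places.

HK$6.46

Current fair forward for the remaining 11 months: F = S·e^(r·T), r = 0.0358
F = 194.77 · e^(0.0358 × 11/12) = 194.77 × 1.033361 = 201.2677
Value of long forward = (F − K)·e^(−rT) = (201.2677 − 194.59) · e^(−0.0358·11/12)
= 6.6777 × 0.967716 = 6.46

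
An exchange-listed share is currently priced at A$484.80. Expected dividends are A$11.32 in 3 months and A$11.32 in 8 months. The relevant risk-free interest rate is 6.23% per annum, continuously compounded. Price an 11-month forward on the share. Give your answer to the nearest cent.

PV(dividends) I = 11.32·e^(−0.0623·3/12) + 11.32·e^(−0.0623·8/12)
I = 11.1451 + 10.8595 = 22.0046
F = (S − I)·e^(rT) = (484.80 − 22.0046) · e^(0.0623·11/12)
= 462.7954 · e^0.057108 = 462.7954 × 1.058770 = A$489.99

A$489.99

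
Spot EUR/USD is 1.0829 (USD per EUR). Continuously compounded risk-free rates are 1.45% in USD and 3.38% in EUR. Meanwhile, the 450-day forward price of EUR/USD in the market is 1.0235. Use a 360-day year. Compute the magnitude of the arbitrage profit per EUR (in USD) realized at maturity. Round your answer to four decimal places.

Fair forward: F* = S·e^(carry·T), with carry = (r_USD − r_EUR) = 0.0145 − 0.0338 = -0.0193
F* = 1.0829 · e^(-0.0193 × 450/360) = 1.0829 · e^-0.024125 = 1.0829 × 0.976164 = 1.0571
Market 1.0235 < fair 1.0571: forward underpriced → reverse cash-and-carry (short spot, go long the forward).
At maturity, profit = |F_mkt − F*| = |1.0235 − 1.0571| = 0.0336 per EUR (in USD)

0.0336 per EUR (in USD)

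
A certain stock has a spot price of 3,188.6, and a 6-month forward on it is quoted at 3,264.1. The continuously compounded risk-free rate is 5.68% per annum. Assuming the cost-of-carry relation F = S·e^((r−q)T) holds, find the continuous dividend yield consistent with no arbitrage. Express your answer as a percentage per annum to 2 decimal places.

From F = S·e^((r−q)T): (r − q) = ln(F/S)/T
ln(3264.1/3188.6) = ln(1.023678) = 0.023402
(r − q) = 0.023402 / (6/12) = 0.046804
q = r − ln(F/S)/T = 0.0568 − 0.046804 = 0.009996
q = 1.00%

1.00%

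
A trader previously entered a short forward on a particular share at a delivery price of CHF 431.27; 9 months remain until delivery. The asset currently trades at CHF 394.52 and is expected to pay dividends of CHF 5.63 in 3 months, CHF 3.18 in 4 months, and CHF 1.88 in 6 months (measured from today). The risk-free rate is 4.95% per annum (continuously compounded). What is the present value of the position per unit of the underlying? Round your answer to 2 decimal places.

CHF 31.56

PV(remaining dividends) I = 5.63·e^(−0.0495·3/12) + 3.18·e^(−0.0495·4/12) + 1.88·e^(−0.0495·6/12) = 10.5228
Current forward F = (S − I)·e^(rT) = (394.52 − 10.5228)·e^(0.0495·9/12) = 383.9972 × 1.037823 = 398.5211
Value (long) = (F − K)·e^(−rT) = (398.5211 − 431.27) × 0.963556 = -31.5554
Short position value = −(long value) = CHF 31.56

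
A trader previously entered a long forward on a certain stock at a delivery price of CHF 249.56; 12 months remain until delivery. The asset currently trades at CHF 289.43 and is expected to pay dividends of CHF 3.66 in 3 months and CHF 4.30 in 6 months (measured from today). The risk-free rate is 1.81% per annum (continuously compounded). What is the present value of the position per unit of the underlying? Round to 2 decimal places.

PV(remaining dividends) I = 3.66·e^(−0.0181·3/12) + 4.30·e^(−0.0181·6/12) = 7.9047
Current forward F = (S − I)·e^(rT) = (289.43 − 7.9047)·e^(0.0181·12/12) = 281.5253 × 1.018265 = 286.6674
Value (long) = (F − K)·e^(−rT) = (286.6674 − 249.56) × 0.982063 = 36.4418
Value = CHF 36.44

CHF 36.44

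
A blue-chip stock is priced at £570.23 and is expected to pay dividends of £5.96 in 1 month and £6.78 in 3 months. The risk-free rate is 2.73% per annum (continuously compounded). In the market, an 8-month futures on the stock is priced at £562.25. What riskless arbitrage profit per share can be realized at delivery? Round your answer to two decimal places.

£5.54 per share

PV(dividends) I = 5.96·e^(−0.0273·1/12) + 6.78·e^(−0.0273·3/12) = 12.6803
Fair futures F* = (S − I)·e^(rT) = (570.23 − 12.6803)·e^0.018200 = 557.5497 × 1.018367 = 567.7902
Market £562.25 < fair 567.7902: forward underpriced → reverse cash-and-carry (short the stock, invest proceeds at r, pay the dividends, go long the forward).
Profit at T = |F_mkt − F*| = |562.25 − 567.7902| = £5.54 per share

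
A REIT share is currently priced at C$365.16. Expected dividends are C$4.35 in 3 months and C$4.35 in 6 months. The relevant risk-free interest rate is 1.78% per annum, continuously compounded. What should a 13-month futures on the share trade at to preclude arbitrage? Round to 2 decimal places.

PV(dividends) I = 4.35·e^(−0.0178·3/12) + 4.35·e^(−0.0178·6/12)
I = 4.3307 + 4.3115 = 8.6422
F = (S − I)·e^(rT) = (365.16 − 8.6422) · e^(0.0178·13/12)
= 356.5178 · e^0.019283 = 356.5178 × 1.019470 = C$363.46

C$363.46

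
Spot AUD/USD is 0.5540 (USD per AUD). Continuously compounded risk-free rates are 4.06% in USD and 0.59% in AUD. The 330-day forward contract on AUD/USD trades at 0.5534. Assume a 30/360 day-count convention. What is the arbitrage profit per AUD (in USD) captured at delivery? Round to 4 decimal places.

0.0185 per AUD (in USD)

Fair forward: F* = S·e^(carry·T), with carry = (r_USD − r_AUD) = 0.0406 − 0.0059 = 0.0347
F* = 0.5540 · e^(0.0347 × 330/360) = 0.5540 · e^0.031808 = 0.5540 × 1.032319 = 0.5719
Market 0.5534 < fair 0.5719: forward underpriced → reverse cash-and-carry (short spot, go long the forward).
At maturity, profit = |F_mkt − F*| = |0.5534 − 0.5719| = 0.0185 per AUD (in USD)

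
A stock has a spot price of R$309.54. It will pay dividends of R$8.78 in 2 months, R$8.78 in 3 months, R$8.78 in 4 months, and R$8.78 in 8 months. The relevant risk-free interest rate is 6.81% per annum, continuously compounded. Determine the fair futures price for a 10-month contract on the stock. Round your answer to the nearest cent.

R$291.33

PV(dividends) I = 8.78·e^(−0.0681·2/12) + 8.78·e^(−0.0681·3/12) + 8.78·e^(−0.0681·4/12) + 8.78·e^(−0.0681·8/12)
I = 8.6809 + 8.6318 + 8.5829 + 8.3903 = 34.2859
F = (S − I)·e^(rT) = (309.54 − 34.2859) · e^(0.0681·10/12)
= 275.2541 · e^0.056750 = 275.2541 × 1.058391 = R$291.33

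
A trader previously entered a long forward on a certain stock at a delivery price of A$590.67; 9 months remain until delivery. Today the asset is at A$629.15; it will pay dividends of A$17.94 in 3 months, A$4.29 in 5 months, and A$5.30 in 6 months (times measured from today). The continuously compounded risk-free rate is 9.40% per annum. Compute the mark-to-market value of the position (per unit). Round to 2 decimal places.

A$51.98

PV(remaining dividends) I = 17.94·e^(−0.0940·3/12) + 4.29·e^(−0.0940·5/12) + 5.30·e^(−0.0940·6/12) = 26.7052
Current forward F = (S − I)·e^(rT) = (629.15 − 26.7052)·e^(0.0940·9/12) = 602.4448 × 1.073045 = 646.4504
Value (long) = (F − K)·e^(−rT) = (646.4504 − 590.67) × 0.931928 = 51.9833
Value = A$51.98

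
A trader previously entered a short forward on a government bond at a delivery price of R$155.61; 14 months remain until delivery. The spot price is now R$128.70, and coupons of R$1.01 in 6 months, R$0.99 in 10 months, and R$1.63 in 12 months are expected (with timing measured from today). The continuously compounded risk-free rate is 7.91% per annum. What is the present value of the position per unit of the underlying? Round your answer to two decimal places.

PV(remaining coupons) I = 1.01·e^(−0.0791·6/12) + 0.99·e^(−0.0791·10/12) + 1.63·e^(−0.0791·12/12) = 3.4037
Current forward F = (S − I)·e^(rT) = (128.70 − 3.4037)·e^(0.0791·14/12) = 125.2963 × 1.096676 = 137.4094
Value (long) = (F − K)·e^(−rT) = (137.4094 − 155.61) × 0.911847 = -16.5962
Short position value = −(long value) = R$16.60

R$16.60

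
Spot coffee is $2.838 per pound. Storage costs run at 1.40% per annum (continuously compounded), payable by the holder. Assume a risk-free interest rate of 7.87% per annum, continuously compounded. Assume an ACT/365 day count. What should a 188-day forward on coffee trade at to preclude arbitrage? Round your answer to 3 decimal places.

Net carry = r + u − y = 0.0787 + 0.0140 − 0.0000 = 0.0927
F = S·e^((r+u−y)T) = 2.838 · e^(0.0927 × 188/365) = 2.838 · e^0.047747
= 2.838 × 1.048905 = $2.977 per pound

$2.977 per pound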